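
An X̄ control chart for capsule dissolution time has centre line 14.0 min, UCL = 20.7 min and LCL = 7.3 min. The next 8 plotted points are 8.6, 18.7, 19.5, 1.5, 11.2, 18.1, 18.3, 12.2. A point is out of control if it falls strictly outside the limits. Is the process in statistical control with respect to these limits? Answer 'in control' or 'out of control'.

Compare each point to [7.3, 20.7]: sample 4 = 1.5 < LCL.

out of control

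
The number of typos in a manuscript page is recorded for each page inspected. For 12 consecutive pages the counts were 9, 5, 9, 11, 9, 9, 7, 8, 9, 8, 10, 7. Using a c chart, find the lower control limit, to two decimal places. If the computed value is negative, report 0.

0.00

c̄ = (9 + 5 + 9 + 11 + 9 + 9 + 7 + 8 + 9 + 8 + 10 + 7) / 12 = 101 / 12 = 8.4167
LCL = c̄ − 3√c̄ = 8.4167 − 3 × 2.9011 = -0.2868 → 0 (cannot be negative)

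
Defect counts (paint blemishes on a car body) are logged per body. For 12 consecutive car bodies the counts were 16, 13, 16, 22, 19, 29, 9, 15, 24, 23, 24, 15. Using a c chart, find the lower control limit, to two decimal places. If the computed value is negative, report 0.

c̄ = (16 + 13 + 16 + 22 + 19 + 29 + 9 + 15 + 24 + 23 + 24 + 15) / 12 = 225 / 12 = 18.7500
LCL = c̄ − 3√c̄ = 18.7500 − 3 × 4.3301 = 5.7596

5.76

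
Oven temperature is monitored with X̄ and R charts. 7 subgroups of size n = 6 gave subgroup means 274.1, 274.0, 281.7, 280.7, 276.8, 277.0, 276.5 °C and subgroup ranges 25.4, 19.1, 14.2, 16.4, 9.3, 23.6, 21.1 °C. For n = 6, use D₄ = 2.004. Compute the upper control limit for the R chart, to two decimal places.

R̄ = (25.4 + 19.1 + 14.2 + 16.4 + 9.3 + 23.6 + 21.1) / 7 = 129.1000 / 7 = 18.4429
UCL_R = D₄·R̄ = 2.004 × 18.4429 = 36.9595

36.96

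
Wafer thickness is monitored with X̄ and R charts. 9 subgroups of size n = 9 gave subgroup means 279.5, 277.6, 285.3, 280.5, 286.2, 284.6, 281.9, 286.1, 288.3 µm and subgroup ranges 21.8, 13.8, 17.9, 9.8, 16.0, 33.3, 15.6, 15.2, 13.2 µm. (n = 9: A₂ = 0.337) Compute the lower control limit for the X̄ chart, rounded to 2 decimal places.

277.47

X̄̄ = (279.5 + 277.6 + 285.3 + 280.5 + 286.2 + 284.6 + 281.9 + 286.1 + 288.3) / 9 = 2550.0000 / 9 = 283.3333
R̄ = (21.8 + 13.8 + 17.9 + 9.8 + 16.0 + 33.3 + 15.6 + 15.2 + 13.2) / 9 = 156.6000 / 9 = 17.4000
LCL = X̄̄ − A₂·R̄ = 283.3333 − 0.337 × 17.4000 = 277.4695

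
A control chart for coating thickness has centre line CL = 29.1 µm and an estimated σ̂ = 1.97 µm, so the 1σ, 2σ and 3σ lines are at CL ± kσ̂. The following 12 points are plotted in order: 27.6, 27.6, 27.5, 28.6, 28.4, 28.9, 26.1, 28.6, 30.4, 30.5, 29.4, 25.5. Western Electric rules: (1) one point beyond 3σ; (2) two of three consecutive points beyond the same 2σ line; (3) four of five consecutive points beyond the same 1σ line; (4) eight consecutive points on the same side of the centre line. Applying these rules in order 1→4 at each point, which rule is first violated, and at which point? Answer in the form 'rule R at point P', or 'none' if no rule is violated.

rule 4 at point 8

Zone of each point (C = within 1σ̂, B = 1σ̂–2σ̂, A = 2σ̂–3σ̂, * = beyond 3σ̂; sign = side of CL): 1:-C, 2:-C, 3:-C, 4:-C, 5:-C, 6:-C, 7:-B, 8:-C, 9:+C, 10:+C, 11:+C, 12:-B
Rule 4 (eight consecutive points on the same side of the centre line) is satisfied at point 8.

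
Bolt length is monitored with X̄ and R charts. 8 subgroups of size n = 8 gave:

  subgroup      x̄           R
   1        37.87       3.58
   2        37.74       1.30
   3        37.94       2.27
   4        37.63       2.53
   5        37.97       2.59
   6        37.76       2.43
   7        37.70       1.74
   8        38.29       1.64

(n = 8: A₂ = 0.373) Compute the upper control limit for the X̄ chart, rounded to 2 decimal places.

38.71

X̄̄ = (37.87 + 37.74 + 37.94 + 37.63 + 37.97 + 37.76 + 37.70 + 38.29) / 8 = 302.9000 / 8 = 37.8625
R̄ = (3.58 + 1.30 + 2.27 + 2.53 + 2.59 + 2.43 + 1.74 + 1.64) / 8 = 18.0800 / 8 = 2.2600
UCL = X̄̄ + A₂·R̄ = 37.8625 + 0.373 × 2.2600 = 38.7055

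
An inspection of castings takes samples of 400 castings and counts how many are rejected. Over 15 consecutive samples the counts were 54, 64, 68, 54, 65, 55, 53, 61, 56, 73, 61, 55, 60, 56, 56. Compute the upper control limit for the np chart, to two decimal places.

p̄ = Σdᵢ / (k·n) = 891 / (15 × 400) = 0.14850
UCL = np̄ + 3·√(np̄(1−p̄)) = 59.4000 + 3 × √(59.4000×0.85150) = 59.4000 + 3 × 7.1119 = 80.7357

80.74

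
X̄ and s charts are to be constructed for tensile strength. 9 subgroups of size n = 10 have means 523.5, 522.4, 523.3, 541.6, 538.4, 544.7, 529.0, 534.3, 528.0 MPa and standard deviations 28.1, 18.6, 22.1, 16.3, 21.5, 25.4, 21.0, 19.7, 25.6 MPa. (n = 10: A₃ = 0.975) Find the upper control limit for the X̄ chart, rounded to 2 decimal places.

553.17

X̄̄ = (523.5 + 522.4 + 523.3 + 541.6 + 538.4 + 544.7 + 529.0 + 534.3 + 528.0) / 9 = 531.6889
s̄ = (28.1 + 18.6 + 22.1 + 16.3 + 21.5 + 25.4 + 21.0 + 19.7 + 25.6) / 9 = 22.0333
UCL = X̄̄ + A₃·s̄ = 531.6889 + 0.975 × 22.0333 = 553.1714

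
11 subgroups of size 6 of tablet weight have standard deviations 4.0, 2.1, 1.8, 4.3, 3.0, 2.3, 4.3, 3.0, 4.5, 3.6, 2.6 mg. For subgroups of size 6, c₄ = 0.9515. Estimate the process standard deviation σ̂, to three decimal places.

s̄ = (4.0 + 2.1 + 1.8 + 4.3 + 3.0 + 2.3 + 4.3 + 3.0 + 4.5 + 3.6 + 2.6) / 11 = 3.2273
σ̂ = s̄ / c₄ = 3.2273 / 0.9515 = 3.3918

3.392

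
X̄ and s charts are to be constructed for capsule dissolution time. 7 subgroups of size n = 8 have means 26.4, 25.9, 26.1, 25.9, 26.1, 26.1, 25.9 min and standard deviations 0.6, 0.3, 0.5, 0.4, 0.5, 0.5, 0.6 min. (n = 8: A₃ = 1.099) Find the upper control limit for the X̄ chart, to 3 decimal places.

X̄̄ = (26.4 + 25.9 + 26.1 + 25.9 + 26.1 + 26.1 + 25.9) / 7 = 26.0571
s̄ = (0.6 + 0.3 + 0.5 + 0.4 + 0.5 + 0.5 + 0.6) / 7 = 0.4857
UCL = X̄̄ + A₃·s̄ = 26.0571 + 1.099 × 0.4857 = 26.5909

26.591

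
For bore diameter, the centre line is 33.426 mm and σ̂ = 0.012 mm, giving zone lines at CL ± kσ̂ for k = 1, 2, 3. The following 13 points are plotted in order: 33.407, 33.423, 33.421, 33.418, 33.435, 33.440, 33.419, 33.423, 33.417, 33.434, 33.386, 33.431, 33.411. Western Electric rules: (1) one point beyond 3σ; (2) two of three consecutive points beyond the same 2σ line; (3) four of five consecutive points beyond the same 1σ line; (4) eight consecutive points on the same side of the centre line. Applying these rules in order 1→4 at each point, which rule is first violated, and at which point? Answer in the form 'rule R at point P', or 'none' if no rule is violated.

rule 1 at point 11

Zone of each point (C = within 1σ̂, B = 1σ̂–2σ̂, A = 2σ̂–3σ̂, * = beyond 3σ̂; sign = side of CL): 1:-B, 2:-C, 3:-C, 4:-C, 5:+C, 6:+B, 7:-C, 8:-C, 9:-C, 10:+C, 11:-*, 12:+C, 13:-B
Rule 1 (one point beyond the 3σ limits) is satisfied at point 11.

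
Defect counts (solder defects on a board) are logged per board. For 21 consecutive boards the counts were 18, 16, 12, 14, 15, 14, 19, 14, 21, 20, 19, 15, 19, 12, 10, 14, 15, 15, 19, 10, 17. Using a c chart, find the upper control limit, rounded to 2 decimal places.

c̄ = (18 + 16 + 12 + 14 + 15 + 14 + 19 + 14 + 21 + 20 + 19 + 15 + 19 + 12 + 10 + 14 + 15 + 15 + 19 + 10 + 17) / 21 = 328 / 21 = 15.6190
UCL = c̄ + 3√c̄ = 15.6190 + 3 × √15.6190 = 15.6190 + 3 × 3.9521 = 27.4753

27.48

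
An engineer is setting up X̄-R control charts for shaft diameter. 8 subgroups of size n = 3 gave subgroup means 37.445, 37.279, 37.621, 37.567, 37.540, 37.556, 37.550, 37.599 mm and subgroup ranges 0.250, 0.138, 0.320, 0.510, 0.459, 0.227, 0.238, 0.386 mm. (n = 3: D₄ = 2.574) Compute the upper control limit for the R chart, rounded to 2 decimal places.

0.81

R̄ = (0.250 + 0.138 + 0.320 + 0.510 + 0.459 + 0.227 + 0.238 + 0.386) / 8 = 2.5280 / 8 = 0.3160
UCL_R = D₄·R̄ = 2.574 × 0.3160 = 0.8134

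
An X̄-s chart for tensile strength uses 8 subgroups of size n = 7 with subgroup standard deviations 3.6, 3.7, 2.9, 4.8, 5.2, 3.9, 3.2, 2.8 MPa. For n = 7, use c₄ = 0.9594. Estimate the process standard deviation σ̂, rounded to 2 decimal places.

3.92

s̄ = (3.6 + 3.7 + 2.9 + 4.8 + 5.2 + 3.9 + 3.2 + 2.8) / 8 = 3.7625
σ̂ = s̄ / c₄ = 3.7625 / 0.9594 = 3.9217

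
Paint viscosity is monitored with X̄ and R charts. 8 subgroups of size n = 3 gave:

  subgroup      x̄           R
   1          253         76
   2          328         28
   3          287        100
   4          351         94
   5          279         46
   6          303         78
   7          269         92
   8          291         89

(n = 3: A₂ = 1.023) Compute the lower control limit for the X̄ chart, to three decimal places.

218.016

X̄̄ = (253 + 328 + 287 + 351 + 279 + 303 + 269 + 291) / 8 = 2361.0000 / 8 = 295.1250
R̄ = (76 + 28 + 100 + 94 + 46 + 78 + 92 + 89) / 8 = 603.0000 / 8 = 75.3750
LCL = X̄̄ − A₂·R̄ = 295.1250 − 1.023 × 75.3750 = 218.0164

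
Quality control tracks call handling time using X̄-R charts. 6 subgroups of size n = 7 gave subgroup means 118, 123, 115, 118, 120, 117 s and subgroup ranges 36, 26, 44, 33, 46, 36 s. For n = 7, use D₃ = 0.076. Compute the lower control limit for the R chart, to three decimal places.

R̄ = (36 + 26 + 44 + 33 + 46 + 36) / 6 = 221.0000 / 6 = 36.8333
LCL_R = D₃·R̄ = 0.076 × 36.8333 = 2.7993

2.799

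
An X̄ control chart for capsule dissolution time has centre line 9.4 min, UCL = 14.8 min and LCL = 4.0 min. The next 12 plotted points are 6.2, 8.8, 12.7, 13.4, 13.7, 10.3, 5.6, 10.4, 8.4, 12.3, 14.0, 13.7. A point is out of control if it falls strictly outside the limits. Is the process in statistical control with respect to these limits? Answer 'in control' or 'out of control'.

All 12 points lie within [4.0, 14.8].

in control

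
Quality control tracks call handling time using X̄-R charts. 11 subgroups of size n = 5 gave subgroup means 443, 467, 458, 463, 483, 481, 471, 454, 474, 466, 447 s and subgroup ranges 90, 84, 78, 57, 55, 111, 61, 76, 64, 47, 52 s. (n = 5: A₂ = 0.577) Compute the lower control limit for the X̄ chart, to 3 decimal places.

423.620

X̄̄ = (443 + 467 + 458 + 463 + 483 + 481 + 471 + 454 + 474 + 466 + 447) / 11 = 5107.0000 / 11 = 464.2727
R̄ = (90 + 84 + 78 + 57 + 55 + 111 + 61 + 76 + 64 + 47 + 52) / 11 = 775.0000 / 11 = 70.4545
LCL = X̄̄ − A₂·R̄ = 464.2727 − 0.577 × 70.4545 = 423.6205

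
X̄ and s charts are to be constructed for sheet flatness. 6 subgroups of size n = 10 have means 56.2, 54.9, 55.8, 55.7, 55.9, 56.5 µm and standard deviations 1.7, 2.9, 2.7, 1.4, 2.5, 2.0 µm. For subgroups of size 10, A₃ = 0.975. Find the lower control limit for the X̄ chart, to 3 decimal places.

53.688

X̄̄ = (56.2 + 54.9 + 55.8 + 55.7 + 55.9 + 56.5) / 6 = 55.8333
s̄ = (1.7 + 2.9 + 2.7 + 1.4 + 2.5 + 2.0) / 6 = 2.2000
LCL = X̄̄ − A₃·s̄ = 55.8333 − 0.975 × 2.2000 = 53.6883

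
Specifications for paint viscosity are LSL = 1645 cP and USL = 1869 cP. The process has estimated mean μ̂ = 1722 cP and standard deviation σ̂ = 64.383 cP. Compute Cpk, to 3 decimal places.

0.399

Cpu = (USL − μ̂) / (3σ̂) = (1869 − 1722) / (3 × 64.383) = 0.7611; Cpl = (μ̂ − LSL) / (3σ̂) = (1722 − 1645) / (3 × 64.383) = 0.3987; Cpk = min(Cpu, Cpl) = 0.3987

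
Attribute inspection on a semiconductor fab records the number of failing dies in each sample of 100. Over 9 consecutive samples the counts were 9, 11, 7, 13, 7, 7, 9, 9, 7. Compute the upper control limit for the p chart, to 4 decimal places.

0.1727

p̄ = Σdᵢ / (k·n) = 79 / (9 × 100) = 0.08778
UCL = p̄ + 3·√(p̄(1−p̄)/n) = 0.08778 + 3 × √(0.08778×0.91222/100) = 0.08778 + 3 × 0.02830 = 0.17267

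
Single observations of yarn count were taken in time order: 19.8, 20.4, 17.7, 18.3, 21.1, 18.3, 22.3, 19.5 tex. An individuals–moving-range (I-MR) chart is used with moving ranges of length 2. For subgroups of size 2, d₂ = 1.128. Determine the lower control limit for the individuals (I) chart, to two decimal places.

X̄ = (19.8 + 20.4 + 17.7 + 18.3 + 21.1 + 18.3 + 22.3 + 19.5) / 8 = 19.6750
Moving ranges: 0.6, 2.7, 0.6, 2.8, 2.8, 4.0, 2.8; M̄R̄ = 16.3000 / 7 = 2.3286
LCL = X̄ − 3·M̄R̄/d₂ = 19.6750 − 3 × 2.3286 / 1.128 = 13.4820

13.48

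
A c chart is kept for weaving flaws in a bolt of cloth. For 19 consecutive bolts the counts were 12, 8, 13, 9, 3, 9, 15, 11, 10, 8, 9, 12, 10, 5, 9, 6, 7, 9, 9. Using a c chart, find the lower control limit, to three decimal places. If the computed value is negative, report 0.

c̄ = (12 + 8 + 13 + 9 + 3 + 9 + 15 + 11 + 10 + 8 + 9 + 12 + 10 + 5 + 9 + 6 + 7 + 9 + 9) / 19 = 174 / 19 = 9.1579
LCL = c̄ − 3√c̄ = 9.1579 − 3 × 3.0262 = 0.0793

0.079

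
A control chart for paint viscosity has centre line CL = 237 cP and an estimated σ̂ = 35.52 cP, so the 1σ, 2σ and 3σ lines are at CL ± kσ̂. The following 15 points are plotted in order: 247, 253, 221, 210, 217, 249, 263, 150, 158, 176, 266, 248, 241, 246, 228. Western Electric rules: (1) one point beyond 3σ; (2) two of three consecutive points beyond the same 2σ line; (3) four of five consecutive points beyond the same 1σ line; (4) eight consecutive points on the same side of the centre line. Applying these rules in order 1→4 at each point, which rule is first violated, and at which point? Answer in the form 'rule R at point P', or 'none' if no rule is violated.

Zone of each point (C = within 1σ̂, B = 1σ̂–2σ̂, A = 2σ̂–3σ̂, * = beyond 3σ̂; sign = side of CL): 1:+C, 2:+C, 3:-C, 4:-C, 5:-C, 6:+C, 7:+C, 8:-A, 9:-A, 10:-B, 11:+C, 12:+C, 13:+C, 14:+C, 15:-C
Rule 2 (two of three consecutive points beyond the same 2σ limit) is satisfied at point 9.

rule 2 at point 9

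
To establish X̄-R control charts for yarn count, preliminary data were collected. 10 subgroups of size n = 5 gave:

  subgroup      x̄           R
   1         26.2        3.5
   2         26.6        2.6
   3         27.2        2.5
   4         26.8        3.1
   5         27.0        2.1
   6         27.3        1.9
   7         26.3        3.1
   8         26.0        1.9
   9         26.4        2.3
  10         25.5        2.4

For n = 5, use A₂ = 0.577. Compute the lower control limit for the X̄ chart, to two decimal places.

25.06

X̄̄ = (26.2 + 26.6 + 27.2 + 26.8 + 27.0 + 27.3 + 26.3 + 26.0 + 26.4 + 25.5) / 10 = 265.3000 / 10 = 26.5300
R̄ = (3.5 + 2.6 + 2.5 + 3.1 + 2.1 + 1.9 + 3.1 + 1.9 + 2.3 + 2.4) / 10 = 25.4000 / 10 = 2.5400
LCL = X̄̄ − A₂·R̄ = 26.5300 − 0.577 × 2.5400 = 25.0644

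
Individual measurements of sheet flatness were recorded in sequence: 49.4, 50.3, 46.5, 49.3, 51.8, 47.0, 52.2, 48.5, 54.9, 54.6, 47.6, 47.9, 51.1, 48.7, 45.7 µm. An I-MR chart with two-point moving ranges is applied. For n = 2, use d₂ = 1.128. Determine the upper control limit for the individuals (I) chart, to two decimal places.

58.50

X̄ = (49.4 + 50.3 + 46.5 + 49.3 + 51.8 + 47.0 + 52.2 + 48.5 + 54.9 + 54.6 + 47.6 + 47.9 + 51.1 + 48.7 + 45.7) / 15 = 49.7000
Moving ranges: 0.9, 3.8, 2.8, 2.5, 4.8, 5.2, 3.7, 6.4, 0.3, 7.0, 0.3, 3.2, 2.4, 3.0; M̄R̄ = 46.3000 / 14 = 3.3071
UCL = X̄ + 3·M̄R̄/d₂ = 49.7000 + 3 × 3.3071 / 1.128 = 58.4956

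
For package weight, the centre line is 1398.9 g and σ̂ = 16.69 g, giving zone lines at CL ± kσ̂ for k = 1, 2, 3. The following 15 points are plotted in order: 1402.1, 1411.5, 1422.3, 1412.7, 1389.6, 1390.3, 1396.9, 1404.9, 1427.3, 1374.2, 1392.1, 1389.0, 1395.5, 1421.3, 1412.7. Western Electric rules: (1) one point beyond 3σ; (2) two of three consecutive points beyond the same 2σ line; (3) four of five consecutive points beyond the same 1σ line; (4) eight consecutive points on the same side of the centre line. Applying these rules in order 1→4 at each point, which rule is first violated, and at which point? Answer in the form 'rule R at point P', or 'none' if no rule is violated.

none

Zone of each point (C = within 1σ̂, B = 1σ̂–2σ̂, A = 2σ̂–3σ̂, * = beyond 3σ̂; sign = side of CL): 1:+C, 2:+C, 3:+B, 4:+C, 5:-C, 6:-C, 7:-C, 8:+C, 9:+B, 10:-B, 11:-C, 12:-C, 13:-C, 14:+B, 15:+C
No rule fires across all 15 points.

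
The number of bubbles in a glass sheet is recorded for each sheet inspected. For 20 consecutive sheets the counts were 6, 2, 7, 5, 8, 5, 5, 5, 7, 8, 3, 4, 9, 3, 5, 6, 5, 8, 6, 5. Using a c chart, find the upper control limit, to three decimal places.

12.699

c̄ = (6 + 2 + 7 + 5 + 8 + 5 + 5 + 5 + 7 + 8 + 3 + 4 + 9 + 3 + 5 + 6 + 5 + 8 + 6 + 5) / 20 = 112 / 20 = 5.6000
UCL = c̄ + 3√c̄ = 5.6000 + 3 × √5.6000 = 5.6000 + 3 × 2.3664 = 12.6993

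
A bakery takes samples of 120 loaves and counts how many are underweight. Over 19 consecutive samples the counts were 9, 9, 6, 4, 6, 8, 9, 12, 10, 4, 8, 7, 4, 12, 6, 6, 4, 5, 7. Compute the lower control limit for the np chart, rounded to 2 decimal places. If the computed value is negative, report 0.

0.00

p̄ = Σdᵢ / (k·n) = 136 / (19 × 120) = 0.05965
LCL = np̄ − 3·√(np̄(1−p̄)) = 7.1579 − 3 × 2.5944 = -0.6253 → 0 (negative, so LCL = 0)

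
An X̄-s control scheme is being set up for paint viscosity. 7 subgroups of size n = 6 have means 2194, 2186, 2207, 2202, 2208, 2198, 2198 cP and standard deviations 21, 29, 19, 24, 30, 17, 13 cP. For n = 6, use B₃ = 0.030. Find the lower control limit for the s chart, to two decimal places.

s̄ = (21 + 29 + 19 + 24 + 30 + 17 + 13) / 7 = 21.8571
LCL_s = B₃·s̄ = 0.030 × 21.8571 = 0.6557

0.66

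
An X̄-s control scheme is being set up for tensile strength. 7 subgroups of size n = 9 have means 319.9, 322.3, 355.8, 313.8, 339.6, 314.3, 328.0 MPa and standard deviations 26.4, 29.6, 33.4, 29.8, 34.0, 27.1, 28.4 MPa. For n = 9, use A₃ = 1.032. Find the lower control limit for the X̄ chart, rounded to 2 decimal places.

X̄̄ = (319.9 + 322.3 + 355.8 + 313.8 + 339.6 + 314.3 + 328.0) / 7 = 327.6714
s̄ = (26.4 + 29.6 + 33.4 + 29.8 + 34.0 + 27.1 + 28.4) / 7 = 29.8143
LCL = X̄̄ − A₃·s̄ = 327.6714 − 1.032 × 29.8143 = 296.9031

296.90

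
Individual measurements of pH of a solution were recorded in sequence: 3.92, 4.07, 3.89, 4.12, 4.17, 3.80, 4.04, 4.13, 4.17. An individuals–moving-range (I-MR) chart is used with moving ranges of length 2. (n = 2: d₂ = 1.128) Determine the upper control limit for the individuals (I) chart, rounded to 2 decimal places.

4.48

X̄ = (3.92 + 4.07 + 3.89 + 4.12 + 4.17 + 3.80 + 4.04 + 4.13 + 4.17) / 9 = 4.0344
Moving ranges: 0.15, 0.18, 0.23, 0.05, 0.37, 0.24, 0.09, 0.04; M̄R̄ = 1.3500 / 8 = 0.1688
UCL = X̄ + 3·M̄R̄/d₂ = 4.0344 + 3 × 0.1688 / 1.128 = 4.4832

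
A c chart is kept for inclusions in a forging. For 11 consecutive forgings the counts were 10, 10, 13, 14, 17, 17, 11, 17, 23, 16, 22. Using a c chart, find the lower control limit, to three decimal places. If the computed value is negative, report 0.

c̄ = (10 + 10 + 13 + 14 + 17 + 17 + 11 + 17 + 23 + 16 + 22) / 11 = 170 / 11 = 15.4545
LCL = c̄ − 3√c̄ = 15.4545 − 3 × 3.9312 = 3.6609

3.661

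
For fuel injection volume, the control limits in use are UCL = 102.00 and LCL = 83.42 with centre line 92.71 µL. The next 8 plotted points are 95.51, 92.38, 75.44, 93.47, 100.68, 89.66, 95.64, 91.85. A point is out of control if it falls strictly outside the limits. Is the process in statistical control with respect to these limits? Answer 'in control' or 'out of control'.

Compare each point to [83.42, 102.00]: sample 3 = 75.44 < LCL.

out of control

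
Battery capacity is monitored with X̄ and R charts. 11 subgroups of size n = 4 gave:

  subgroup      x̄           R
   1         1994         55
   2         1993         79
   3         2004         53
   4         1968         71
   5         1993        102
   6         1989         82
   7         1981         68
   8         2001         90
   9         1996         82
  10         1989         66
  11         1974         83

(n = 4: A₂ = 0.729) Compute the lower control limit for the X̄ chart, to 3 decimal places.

X̄̄ = (1994 + 1993 + 2004 + 1968 + 1993 + 1989 + 1981 + 2001 + 1996 + 1989 + 1974) / 11 = 21882.0000 / 11 = 1989.2727
R̄ = (55 + 79 + 53 + 71 + 102 + 82 + 68 + 90 + 82 + 66 + 83) / 11 = 831.0000 / 11 = 75.5455
LCL = X̄̄ − A₂·R̄ = 1989.2727 − 0.729 × 75.5455 = 1934.2001

1934.200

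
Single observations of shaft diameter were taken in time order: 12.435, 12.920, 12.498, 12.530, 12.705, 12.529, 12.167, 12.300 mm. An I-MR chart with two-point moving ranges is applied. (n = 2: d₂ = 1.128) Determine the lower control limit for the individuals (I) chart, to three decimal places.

X̄ = (12.435 + 12.920 + 12.498 + 12.530 + 12.705 + 12.529 + 12.167 + 12.300) / 8 = 12.5105
Moving ranges: 0.485, 0.422, 0.032, 0.175, 0.176, 0.362, 0.133; M̄R̄ = 1.7850 / 7 = 0.2550
LCL = X̄ − 3·M̄R̄/d₂ = 12.5105 − 3 × 0.2550 / 1.128 = 11.8323

11.832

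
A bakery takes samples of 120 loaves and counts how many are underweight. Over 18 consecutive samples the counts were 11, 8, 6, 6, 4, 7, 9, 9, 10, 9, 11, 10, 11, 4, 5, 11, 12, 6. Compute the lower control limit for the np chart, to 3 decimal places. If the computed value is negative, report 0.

0.000

p̄ = Σdᵢ / (k·n) = 149 / (18 × 120) = 0.06898
LCL = np̄ − 3·√(np̄(1−p̄)) = 8.2778 − 3 × 2.7761 = -0.0505 → 0 (negative, so LCL = 0)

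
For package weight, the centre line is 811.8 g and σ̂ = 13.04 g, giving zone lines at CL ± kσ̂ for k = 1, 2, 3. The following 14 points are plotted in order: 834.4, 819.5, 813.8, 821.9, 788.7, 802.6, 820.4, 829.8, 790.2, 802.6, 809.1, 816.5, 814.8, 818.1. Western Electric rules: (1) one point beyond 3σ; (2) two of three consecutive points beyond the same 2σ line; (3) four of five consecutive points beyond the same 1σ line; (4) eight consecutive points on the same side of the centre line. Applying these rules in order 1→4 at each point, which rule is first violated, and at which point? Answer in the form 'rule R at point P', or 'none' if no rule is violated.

Zone of each point (C = within 1σ̂, B = 1σ̂–2σ̂, A = 2σ̂–3σ̂, * = beyond 3σ̂; sign = side of CL): 1:+B, 2:+C, 3:+C, 4:+C, 5:-B, 6:-C, 7:+C, 8:+B, 9:-B, 10:-C, 11:-C, 12:+C, 13:+C, 14:+C
No rule fires across all 14 points.

none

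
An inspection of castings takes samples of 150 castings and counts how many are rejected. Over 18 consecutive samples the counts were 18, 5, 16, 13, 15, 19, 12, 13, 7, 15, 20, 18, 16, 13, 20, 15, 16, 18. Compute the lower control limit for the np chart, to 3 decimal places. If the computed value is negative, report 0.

3.940

p̄ = Σdᵢ / (k·n) = 269 / (18 × 150) = 0.09963
LCL = np̄ − 3·√(np̄(1−p̄)) = 14.9444 − 3 × 3.6682 = 3.9399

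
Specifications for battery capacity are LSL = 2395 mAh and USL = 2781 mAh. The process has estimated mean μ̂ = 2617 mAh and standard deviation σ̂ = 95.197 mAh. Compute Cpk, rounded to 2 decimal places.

Cpu = (USL − μ̂) / (3σ̂) = (2781 − 2617) / (3 × 95.197) = 0.5742; Cpl = (μ̂ − LSL) / (3σ̂) = (2617 − 2395) / (3 × 95.197) = 0.7773; Cpk = min(Cpu, Cpl) = 0.5742

0.57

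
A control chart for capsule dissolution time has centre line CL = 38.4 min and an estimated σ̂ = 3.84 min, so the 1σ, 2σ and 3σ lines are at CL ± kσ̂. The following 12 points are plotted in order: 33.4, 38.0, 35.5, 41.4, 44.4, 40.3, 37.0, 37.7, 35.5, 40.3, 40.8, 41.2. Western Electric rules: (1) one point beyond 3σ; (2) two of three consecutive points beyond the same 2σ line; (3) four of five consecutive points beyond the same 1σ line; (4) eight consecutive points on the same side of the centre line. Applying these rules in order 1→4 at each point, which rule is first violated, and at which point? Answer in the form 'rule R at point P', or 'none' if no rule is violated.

none

Zone of each point (C = within 1σ̂, B = 1σ̂–2σ̂, A = 2σ̂–3σ̂, * = beyond 3σ̂; sign = side of CL): 1:-B, 2:-C, 3:-C, 4:+C, 5:+B, 6:+C, 7:-C, 8:-C, 9:-C, 10:+C, 11:+C, 12:+C
No rule fires across all 12 points.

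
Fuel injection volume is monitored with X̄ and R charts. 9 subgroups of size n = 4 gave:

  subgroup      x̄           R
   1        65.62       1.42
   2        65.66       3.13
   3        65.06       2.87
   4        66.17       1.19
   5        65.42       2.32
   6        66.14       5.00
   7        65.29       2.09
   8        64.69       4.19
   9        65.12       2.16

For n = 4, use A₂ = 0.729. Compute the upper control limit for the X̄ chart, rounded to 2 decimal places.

67.44

X̄̄ = (65.62 + 65.66 + 65.06 + 66.17 + 65.42 + 66.14 + 65.29 + 64.69 + 65.12) / 9 = 589.1700 / 9 = 65.4633
R̄ = (1.42 + 3.13 + 2.87 + 1.19 + 2.32 + 5.00 + 2.09 + 4.19 + 2.16) / 9 = 24.3700 / 9 = 2.7078
UCL = X̄̄ + A₂·R̄ = 65.4633 + 0.729 × 2.7078 = 67.4373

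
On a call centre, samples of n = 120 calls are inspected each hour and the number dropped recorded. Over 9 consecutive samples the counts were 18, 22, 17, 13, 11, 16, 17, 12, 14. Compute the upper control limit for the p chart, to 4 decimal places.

p̄ = Σdᵢ / (k·n) = 140 / (9 × 120) = 0.12963
UCL = p̄ + 3·√(p̄(1−p̄)/n) = 0.12963 + 3 × √(0.12963×0.87037/120) = 0.12963 + 3 × 0.03066 = 0.22162

0.2216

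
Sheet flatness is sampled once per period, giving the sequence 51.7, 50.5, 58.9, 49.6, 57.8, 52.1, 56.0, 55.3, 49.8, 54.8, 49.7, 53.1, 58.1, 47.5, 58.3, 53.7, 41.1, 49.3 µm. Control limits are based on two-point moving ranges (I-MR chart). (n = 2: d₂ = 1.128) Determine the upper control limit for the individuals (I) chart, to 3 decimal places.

69.555

X̄ = (51.7 + 50.5 + 58.9 + 49.6 + 57.8 + 52.1 + 56.0 + 55.3 + 49.8 + 54.8 + 49.7 + 53.1 + 58.1 + 47.5 + 58.3 + 53.7 + 41.1 + 49.3) / 18 = 52.6278
Moving ranges: 1.2, 8.4, 9.3, 8.2, 5.7, 3.9, 0.7, 5.5, 5.0, 5.1, 3.4, 5.0, 10.6, 10.8, 4.6, 12.6, 8.2; M̄R̄ = 108.2000 / 17 = 6.3647
UCL = X̄ + 3·M̄R̄/d₂ = 52.6278 + 3 × 6.3647 / 1.128 = 69.5552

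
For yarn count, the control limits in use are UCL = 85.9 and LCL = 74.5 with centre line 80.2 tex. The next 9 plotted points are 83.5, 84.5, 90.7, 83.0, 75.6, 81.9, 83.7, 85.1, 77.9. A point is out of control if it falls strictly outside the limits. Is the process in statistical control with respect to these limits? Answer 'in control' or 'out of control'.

Compare each point to [74.5, 85.9]: sample 3 = 90.7 > UCL.

out of control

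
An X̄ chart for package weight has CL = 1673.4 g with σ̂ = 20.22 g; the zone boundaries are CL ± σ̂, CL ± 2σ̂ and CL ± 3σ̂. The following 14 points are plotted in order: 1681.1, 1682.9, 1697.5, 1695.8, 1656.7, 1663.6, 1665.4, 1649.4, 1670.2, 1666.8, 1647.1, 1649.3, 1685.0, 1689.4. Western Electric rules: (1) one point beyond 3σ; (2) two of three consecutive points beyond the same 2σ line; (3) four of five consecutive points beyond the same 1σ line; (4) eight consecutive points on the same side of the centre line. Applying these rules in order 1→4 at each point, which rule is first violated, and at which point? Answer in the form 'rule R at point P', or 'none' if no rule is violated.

rule 4 at point 12

Zone of each point (C = within 1σ̂, B = 1σ̂–2σ̂, A = 2σ̂–3σ̂, * = beyond 3σ̂; sign = side of CL): 1:+C, 2:+C, 3:+B, 4:+B, 5:-C, 6:-C, 7:-C, 8:-B, 9:-C, 10:-C, 11:-B, 12:-B, 13:+C, 14:+C
Rule 4 (eight consecutive points on the same side of the centre line) is satisfied at point 12.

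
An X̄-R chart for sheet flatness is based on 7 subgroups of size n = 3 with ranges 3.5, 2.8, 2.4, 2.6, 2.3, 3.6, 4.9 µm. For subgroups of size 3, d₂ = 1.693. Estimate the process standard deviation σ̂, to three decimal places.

1.865

R̄ = (3.5 + 2.8 + 2.4 + 2.6 + 2.3 + 3.6 + 4.9) / 7 = 3.1571
σ̂ = R̄ / d₂ = 3.1571 / 1.693 = 1.8648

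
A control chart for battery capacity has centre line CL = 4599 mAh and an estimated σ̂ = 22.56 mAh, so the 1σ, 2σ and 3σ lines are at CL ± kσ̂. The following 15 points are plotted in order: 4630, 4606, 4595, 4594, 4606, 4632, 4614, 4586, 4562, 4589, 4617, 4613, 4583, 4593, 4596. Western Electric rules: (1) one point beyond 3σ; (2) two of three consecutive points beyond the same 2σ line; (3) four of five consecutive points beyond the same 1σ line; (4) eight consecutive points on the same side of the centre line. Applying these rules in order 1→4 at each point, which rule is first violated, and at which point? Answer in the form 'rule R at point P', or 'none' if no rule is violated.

Zone of each point (C = within 1σ̂, B = 1σ̂–2σ̂, A = 2σ̂–3σ̂, * = beyond 3σ̂; sign = side of CL): 1:+B, 2:+C, 3:-C, 4:-C, 5:+C, 6:+B, 7:+C, 8:-C, 9:-B, 10:-C, 11:+C, 12:+C, 13:-C, 14:-C, 15:-C
No rule fires across all 15 points.

none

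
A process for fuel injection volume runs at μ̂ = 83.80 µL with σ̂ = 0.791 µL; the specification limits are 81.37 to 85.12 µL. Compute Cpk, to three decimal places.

Cpu = (USL − μ̂) / (3σ̂) = (85.12 − 83.80) / (3 × 0.791) = 0.5563; Cpl = (μ̂ − LSL) / (3σ̂) = (83.80 − 81.37) / (3 × 0.791) = 1.0240; Cpk = min(Cpu, Cpl) = 0.5563

0.556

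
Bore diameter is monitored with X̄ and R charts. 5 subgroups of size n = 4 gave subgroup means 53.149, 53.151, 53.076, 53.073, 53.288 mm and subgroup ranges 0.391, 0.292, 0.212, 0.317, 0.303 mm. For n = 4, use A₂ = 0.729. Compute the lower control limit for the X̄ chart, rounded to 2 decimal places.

52.93

X̄̄ = (53.149 + 53.151 + 53.076 + 53.073 + 53.288) / 5 = 265.7370 / 5 = 53.1474
R̄ = (0.391 + 0.292 + 0.212 + 0.317 + 0.303) / 5 = 1.5150 / 5 = 0.3030
LCL = X̄̄ − A₂·R̄ = 53.1474 − 0.729 × 0.3030 = 52.9265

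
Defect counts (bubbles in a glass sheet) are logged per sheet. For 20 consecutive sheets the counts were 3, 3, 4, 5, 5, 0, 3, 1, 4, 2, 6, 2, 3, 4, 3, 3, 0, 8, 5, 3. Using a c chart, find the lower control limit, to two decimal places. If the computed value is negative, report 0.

0.00

c̄ = (3 + 3 + 4 + 5 + 5 + 0 + 3 + 1 + 4 + 2 + 6 + 2 + 3 + 4 + 3 + 3 + 0 + 8 + 5 + 3) / 20 = 67 / 20 = 3.3500
LCL = c̄ − 3√c̄ = 3.3500 − 3 × 1.8303 = -2.1409 → 0 (cannot be negative)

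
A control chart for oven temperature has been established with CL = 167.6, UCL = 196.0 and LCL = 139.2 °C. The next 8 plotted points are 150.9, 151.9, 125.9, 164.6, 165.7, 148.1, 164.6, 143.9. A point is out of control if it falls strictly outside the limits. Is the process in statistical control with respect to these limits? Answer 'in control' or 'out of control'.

out of control

Compare each point to [139.2, 196.0]: sample 3 = 125.9 < LCL.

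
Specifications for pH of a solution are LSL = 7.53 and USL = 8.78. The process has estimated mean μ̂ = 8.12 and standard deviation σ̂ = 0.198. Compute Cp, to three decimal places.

Cp = (USL − LSL) / (6σ̂) = (8.78 − 7.53) / (6 × 0.198) = 1.2500 / 1.1880 = 1.0522

1.052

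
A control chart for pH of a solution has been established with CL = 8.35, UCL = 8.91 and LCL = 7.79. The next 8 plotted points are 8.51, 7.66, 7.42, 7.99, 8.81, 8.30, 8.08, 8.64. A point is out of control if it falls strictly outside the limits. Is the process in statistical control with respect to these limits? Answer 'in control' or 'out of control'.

Compare each point to [7.79, 8.91]: sample 2 = 7.66 < LCL; sample 3 = 7.42 < LCL.

out of control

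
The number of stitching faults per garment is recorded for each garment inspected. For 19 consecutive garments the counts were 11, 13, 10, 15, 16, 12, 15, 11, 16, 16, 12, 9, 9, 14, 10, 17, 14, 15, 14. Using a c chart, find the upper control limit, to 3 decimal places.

c̄ = (11 + 13 + 10 + 15 + 16 + 12 + 15 + 11 + 16 + 16 + 12 + 9 + 9 + 14 + 10 + 17 + 14 + 15 + 14) / 19 = 249 / 19 = 13.1053
UCL = c̄ + 3√c̄ = 13.1053 + 3 × √13.1053 = 13.1053 + 3 × 3.6201 = 23.9656

23.966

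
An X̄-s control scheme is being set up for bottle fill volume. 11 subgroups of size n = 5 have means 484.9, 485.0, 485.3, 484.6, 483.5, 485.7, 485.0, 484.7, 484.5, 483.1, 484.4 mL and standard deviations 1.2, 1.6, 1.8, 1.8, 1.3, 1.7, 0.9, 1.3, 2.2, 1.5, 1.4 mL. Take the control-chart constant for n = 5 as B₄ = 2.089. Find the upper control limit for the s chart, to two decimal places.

s̄ = (1.2 + 1.6 + 1.8 + 1.8 + 1.3 + 1.7 + 0.9 + 1.3 + 2.2 + 1.5 + 1.4) / 11 = 1.5182
UCL_s = B₄·s̄ = 2.089 × 1.5182 = 3.1715

3.17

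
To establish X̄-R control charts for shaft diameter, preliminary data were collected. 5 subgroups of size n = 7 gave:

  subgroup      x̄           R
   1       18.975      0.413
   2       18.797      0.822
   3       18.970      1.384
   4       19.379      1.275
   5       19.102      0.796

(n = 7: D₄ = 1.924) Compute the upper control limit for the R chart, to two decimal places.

1.80

R̄ = (0.413 + 0.822 + 1.384 + 1.275 + 0.796) / 5 = 4.6900 / 5 = 0.9380
UCL_R = D₄·R̄ = 1.924 × 0.9380 = 1.8047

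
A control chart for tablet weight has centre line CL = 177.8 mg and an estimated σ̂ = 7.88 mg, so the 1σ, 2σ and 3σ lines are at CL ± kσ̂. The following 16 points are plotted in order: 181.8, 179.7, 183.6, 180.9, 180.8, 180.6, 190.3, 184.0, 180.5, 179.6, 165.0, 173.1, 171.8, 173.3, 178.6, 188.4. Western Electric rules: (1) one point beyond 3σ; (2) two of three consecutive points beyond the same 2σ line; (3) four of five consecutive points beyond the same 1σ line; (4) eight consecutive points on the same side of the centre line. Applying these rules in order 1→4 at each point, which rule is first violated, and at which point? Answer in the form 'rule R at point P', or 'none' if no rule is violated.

Zone of each point (C = within 1σ̂, B = 1σ̂–2σ̂, A = 2σ̂–3σ̂, * = beyond 3σ̂; sign = side of CL): 1:+C, 2:+C, 3:+C, 4:+C, 5:+C, 6:+C, 7:+B, 8:+C, 9:+C, 10:+C, 11:-B, 12:-C, 13:-C, 14:-C, 15:+C, 16:+B
Rule 4 (eight consecutive points on the same side of the centre line) is satisfied at point 8.

rule 4 at point 8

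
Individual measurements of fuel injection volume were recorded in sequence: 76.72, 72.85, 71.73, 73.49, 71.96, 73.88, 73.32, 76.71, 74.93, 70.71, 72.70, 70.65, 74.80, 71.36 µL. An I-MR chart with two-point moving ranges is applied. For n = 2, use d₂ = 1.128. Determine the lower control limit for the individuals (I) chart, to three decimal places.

X̄ = (76.72 + 72.85 + 71.73 + 73.49 + 71.96 + 73.88 + 73.32 + 76.71 + 74.93 + 70.71 + 72.70 + 70.65 + 74.80 + 71.36) / 14 = 73.2721
Moving ranges: 3.87, 1.12, 1.76, 1.53, 1.92, 0.56, 3.39, 1.78, 4.22, 1.99, 2.05, 4.15, 3.44; M̄R̄ = 31.7800 / 13 = 2.4446
LCL = X̄ − 3·M̄R̄/d₂ = 73.2721 − 3 × 2.4446 / 1.128 = 66.7705

66.771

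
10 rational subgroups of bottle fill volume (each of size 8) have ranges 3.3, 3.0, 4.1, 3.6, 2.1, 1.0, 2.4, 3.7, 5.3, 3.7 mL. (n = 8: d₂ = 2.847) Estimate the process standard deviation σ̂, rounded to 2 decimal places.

R̄ = (3.3 + 3.0 + 4.1 + 3.6 + 2.1 + 1.0 + 2.4 + 3.7 + 5.3 + 3.7) / 10 = 3.2200
σ̂ = R̄ / d₂ = 3.2200 / 2.847 = 1.1310

1.13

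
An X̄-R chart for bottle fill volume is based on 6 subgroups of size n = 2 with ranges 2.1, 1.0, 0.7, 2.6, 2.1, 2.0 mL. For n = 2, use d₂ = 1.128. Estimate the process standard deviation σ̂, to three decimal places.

R̄ = (2.1 + 1.0 + 0.7 + 2.6 + 2.1 + 2.0) / 6 = 1.7500
σ̂ = R̄ / d₂ = 1.7500 / 1.128 = 1.5514

1.551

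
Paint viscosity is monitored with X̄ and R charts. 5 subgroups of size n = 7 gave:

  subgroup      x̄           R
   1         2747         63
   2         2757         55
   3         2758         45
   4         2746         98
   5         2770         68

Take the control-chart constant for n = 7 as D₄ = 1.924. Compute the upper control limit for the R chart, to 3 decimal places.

126.599

R̄ = (63 + 55 + 45 + 98 + 68) / 5 = 329.0000 / 5 = 65.8000
UCL_R = D₄·R̄ = 1.924 × 65.8000 = 126.5992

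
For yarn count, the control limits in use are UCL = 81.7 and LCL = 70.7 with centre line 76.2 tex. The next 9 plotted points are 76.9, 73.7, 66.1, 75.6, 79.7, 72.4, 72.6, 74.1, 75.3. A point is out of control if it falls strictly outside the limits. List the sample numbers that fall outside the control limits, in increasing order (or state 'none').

Compare each point to [70.7, 81.7]: sample 3 = 66.1 < LCL.

3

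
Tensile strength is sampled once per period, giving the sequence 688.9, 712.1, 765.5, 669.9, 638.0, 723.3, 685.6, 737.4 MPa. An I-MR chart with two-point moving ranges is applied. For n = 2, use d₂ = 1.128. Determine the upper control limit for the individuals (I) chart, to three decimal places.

846.546

X̄ = (688.9 + 712.1 + 765.5 + 669.9 + 638.0 + 723.3 + 685.6 + 737.4) / 8 = 702.5875
Moving ranges: 23.2, 53.4, 95.6, 31.9, 85.3, 37.7, 51.8; M̄R̄ = 378.9000 / 7 = 54.1286
UCL = X̄ + 3·M̄R̄/d₂ = 702.5875 + 3 × 54.1286 / 1.128 = 846.5465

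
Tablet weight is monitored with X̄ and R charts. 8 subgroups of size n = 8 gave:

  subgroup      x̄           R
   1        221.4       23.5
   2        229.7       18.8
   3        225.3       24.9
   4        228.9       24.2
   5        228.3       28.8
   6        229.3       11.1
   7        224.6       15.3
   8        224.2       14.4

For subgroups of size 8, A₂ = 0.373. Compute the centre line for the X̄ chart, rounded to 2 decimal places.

X̄̄ = (221.4 + 229.7 + 225.3 + 228.9 + 228.3 + 229.3 + 224.6 + 224.2) / 8 = 1811.7000 / 8 = 226.4625
CL = X̄̄ = 226.4625

226.46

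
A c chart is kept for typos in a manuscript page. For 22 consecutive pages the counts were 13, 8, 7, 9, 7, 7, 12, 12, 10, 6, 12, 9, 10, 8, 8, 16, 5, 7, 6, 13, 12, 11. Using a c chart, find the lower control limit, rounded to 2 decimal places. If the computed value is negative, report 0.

0.23

c̄ = (13 + 8 + 7 + 9 + 7 + 7 + 12 + 12 + 10 + 6 + 12 + 9 + 10 + 8 + 8 + 16 + 5 + 7 + 6 + 13 + 12 + 11) / 22 = 208 / 22 = 9.4545
LCL = c̄ − 3√c̄ = 9.4545 − 3 × 3.0748 = 0.2301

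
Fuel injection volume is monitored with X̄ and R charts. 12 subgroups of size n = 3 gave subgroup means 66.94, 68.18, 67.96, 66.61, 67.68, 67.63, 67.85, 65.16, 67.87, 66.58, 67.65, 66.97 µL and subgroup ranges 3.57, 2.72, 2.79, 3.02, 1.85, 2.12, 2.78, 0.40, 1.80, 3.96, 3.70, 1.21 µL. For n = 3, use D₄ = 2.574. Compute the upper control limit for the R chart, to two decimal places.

6.42

R̄ = (3.57 + 2.72 + 2.79 + 3.02 + 1.85 + 2.12 + 2.78 + 0.40 + 1.80 + 3.96 + 3.70 + 1.21) / 12 = 29.9200 / 12 = 2.4933
UCL_R = D₄·R̄ = 2.574 × 2.4933 = 6.4178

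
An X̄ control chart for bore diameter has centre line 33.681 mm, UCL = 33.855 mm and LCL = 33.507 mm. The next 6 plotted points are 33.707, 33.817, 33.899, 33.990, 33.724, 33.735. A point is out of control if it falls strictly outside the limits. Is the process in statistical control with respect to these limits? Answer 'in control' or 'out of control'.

out of control

Compare each point to [33.507, 33.855]: sample 3 = 33.899 > UCL; sample 4 = 33.990 > UCL.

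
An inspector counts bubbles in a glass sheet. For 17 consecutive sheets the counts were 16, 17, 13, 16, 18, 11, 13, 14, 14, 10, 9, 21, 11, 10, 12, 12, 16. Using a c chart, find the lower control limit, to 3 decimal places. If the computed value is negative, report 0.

c̄ = (16 + 17 + 13 + 16 + 18 + 11 + 13 + 14 + 14 + 10 + 9 + 21 + 11 + 10 + 12 + 12 + 16) / 17 = 233 / 17 = 13.7059
LCL = c̄ − 3√c̄ = 13.7059 − 3 × 3.7021 = 2.5994

2.599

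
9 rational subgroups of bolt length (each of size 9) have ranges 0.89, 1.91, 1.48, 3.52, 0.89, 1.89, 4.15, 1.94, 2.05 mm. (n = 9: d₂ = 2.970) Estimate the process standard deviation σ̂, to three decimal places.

0.700

R̄ = (0.89 + 1.91 + 1.48 + 3.52 + 0.89 + 1.89 + 4.15 + 1.94 + 2.05) / 9 = 2.0800
σ̂ = R̄ / d₂ = 2.0800 / 2.970 = 0.7003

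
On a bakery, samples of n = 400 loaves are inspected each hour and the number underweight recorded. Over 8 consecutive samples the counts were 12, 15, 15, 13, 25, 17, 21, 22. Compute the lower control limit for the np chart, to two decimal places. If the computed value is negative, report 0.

5.23

p̄ = Σdᵢ / (k·n) = 140 / (8 × 400) = 0.04375
LCL = np̄ − 3·√(np̄(1−p̄)) = 17.5000 − 3 × 4.0908 = 5.2277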